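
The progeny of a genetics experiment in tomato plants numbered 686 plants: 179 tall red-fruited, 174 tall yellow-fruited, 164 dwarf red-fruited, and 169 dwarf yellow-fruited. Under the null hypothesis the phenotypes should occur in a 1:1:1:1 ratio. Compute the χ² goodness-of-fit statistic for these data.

0.729

Under the 1:1:1:1 hypothesis (Σ ratio = 4, N = 686):
  tall red-fruited: 686 × 1/4 = 171.5
  tall yellow-fruited: 686 × 1/4 = 171.5
  dwarf red-fruited: 686 × 1/4 = 171.5
  dwarf yellow-fruited: 686 × 1/4 = 171.5
χ² = Σ (O − E)² / E
  tall red-fruited: (179 − 171.5)² / 171.5 = 0.3280
  tall yellow-fruited: (174 − 171.5)² / 171.5 = 0.0364
  dwarf red-fruited: (164 − 171.5)² / 171.5 = 0.3280
  dwarf yellow-fruited: (169 − 171.5)² / 171.5 = 0.0364
χ² = 0.3280 + 0.0364 + 0.3280 + 0.0364 = 0.7288 ≈ 0.729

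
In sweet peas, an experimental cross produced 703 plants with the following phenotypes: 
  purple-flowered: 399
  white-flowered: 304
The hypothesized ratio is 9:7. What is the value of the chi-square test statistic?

0.073

Under the 9:7 hypothesis (Σ ratio = 16, N = 703):
  purple-flowered: 703 × 9/16 = 395.4375
  white-flowered: 703 × 7/16 = 307.5625
χ² = Σ (O − E)² / E
  purple-flowered: (399 − 395.4375)² / 395.4375 = 0.0321
  white-flowered: (304 − 307.5625)² / 307.5625 = 0.0413
χ² = 0.0321 + 0.0413 = 0.0734 ≈ 0.073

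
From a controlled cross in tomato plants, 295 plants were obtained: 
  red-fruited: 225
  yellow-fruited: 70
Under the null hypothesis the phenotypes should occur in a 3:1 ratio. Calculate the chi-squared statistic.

Expected counts for N = 295 under a 3:1 ratio (total parts = 4):
  red-fruited: 295 × 3/4 = 221.25
  yellow-fruited: 295 × 1/4 = 73.75
χ² = Σ (O − E)² / E
  red-fruited: (225 − 221.25)² / 221.25 = 0.0636
  yellow-fruited: (70 − 73.75)² / 73.75 = 0.1907
χ² = 0.0636 + 0.1907 = 0.2543 ≈ 0.254

0.254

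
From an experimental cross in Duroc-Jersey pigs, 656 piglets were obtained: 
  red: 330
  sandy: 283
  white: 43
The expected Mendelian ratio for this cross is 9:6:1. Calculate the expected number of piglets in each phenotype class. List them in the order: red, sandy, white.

369, 246, 41

Expected counts for N = 656 under a 9:6:1 ratio (total parts = 16):
  red: 656 × 9/16 = 369
  sandy: 656 × 6/16 = 246
  white: 656 × 1/16 = 41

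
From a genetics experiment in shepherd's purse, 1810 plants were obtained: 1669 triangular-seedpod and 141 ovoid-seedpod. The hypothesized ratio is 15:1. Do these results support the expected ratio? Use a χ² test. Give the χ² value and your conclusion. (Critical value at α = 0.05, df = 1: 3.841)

7.327; not consistent

Total ratio parts = 16. Expected numbers out of 1810:
  triangular-seedpod: 1810 × 15/16 = 1696.875
  ovoid-seedpod: 1810 × 1/16 = 113.125
χ² = Σ (O − E)² / E
  triangular-seedpod: (1669 − 1696.875)² / 1696.875 = 0.4579
  ovoid-seedpod: (141 − 113.125)² / 113.125 = 6.8686
χ² = 0.4579 + 6.8686 = 7.3265 ≈ 7.327
Degrees of freedom = 2 − 1 = 1; critical value at α = 0.05 is 3.841.
Since 7.327 > 3.841, we reject the null hypothesis — the data do not fit the 15:1 ratio.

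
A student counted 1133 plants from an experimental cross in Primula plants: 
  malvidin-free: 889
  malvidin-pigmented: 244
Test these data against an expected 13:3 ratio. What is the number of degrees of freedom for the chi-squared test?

A goodness-of-fit test with 2 phenotype classes has df = 2 − 1 = 1.

1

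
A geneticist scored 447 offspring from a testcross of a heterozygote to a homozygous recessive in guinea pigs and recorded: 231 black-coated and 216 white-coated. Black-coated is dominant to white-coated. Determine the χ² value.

A testcross of a heterozygote (Aa × aa) gives a 1:1 phenotypic ratio.
Under the 1:1 hypothesis (Σ ratio = 2, N = 447):
  black-coated: 447 × 1/2 = 223.5
  white-coated: 447 × 1/2 = 223.5
χ² = Σ (O − E)² / E
  black-coated: (231 − 223.5)² / 223.5 = 0.2517
  white-coated: (216 − 223.5)² / 223.5 = 0.2517
χ² = 0.2517 + 0.2517 = 0.5034 ≈ 0.503

0.503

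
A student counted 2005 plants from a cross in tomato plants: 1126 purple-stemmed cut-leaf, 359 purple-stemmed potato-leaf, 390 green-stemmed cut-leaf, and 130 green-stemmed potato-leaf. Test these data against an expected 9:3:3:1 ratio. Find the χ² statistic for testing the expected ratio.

The 9:3:3:1 ratio has 16 parts, so with N = 2005 the expected counts are:
  purple-stemmed cut-leaf: 2005 × 9/16 = 1127.8125
  purple-stemmed potato-leaf: 2005 × 3/16 = 375.9375
  green-stemmed cut-leaf: 2005 × 3/16 = 375.9375
  green-stemmed potato-leaf: 2005 × 1/16 = 125.3125
χ² = Σ (O − E)² / E
  purple-stemmed cut-leaf: (1126 − 1127.8125)² / 1127.8125 = 0.0029
  purple-stemmed potato-leaf: (359 − 375.9375)² / 375.9375 = 0.7631
  green-stemmed cut-leaf: (390 − 375.9375)² / 375.9375 = 0.5260
  green-stemmed potato-leaf: (130 − 125.3125)² / 125.3125 = 0.1753
χ² = 0.0029 + 0.7631 + 0.5260 + 0.1753 = 1.4673 ≈ 1.467

1.467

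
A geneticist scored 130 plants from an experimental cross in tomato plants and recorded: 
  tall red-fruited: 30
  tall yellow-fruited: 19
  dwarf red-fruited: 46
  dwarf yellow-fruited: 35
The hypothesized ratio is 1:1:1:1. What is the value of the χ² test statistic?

The 1:1:1:1 ratio has 4 parts, so with N = 130 the expected counts are:
  tall red-fruited: 130 × 1/4 = 32.5
  tall yellow-fruited: 130 × 1/4 = 32.5
  dwarf red-fruited: 130 × 1/4 = 32.5
  dwarf yellow-fruited: 130 × 1/4 = 32.5
χ² = Σ (O − E)² / E
  tall red-fruited: (30 − 32.5)² / 32.5 = 0.1923
  tall yellow-fruited: (19 − 32.5)² / 32.5 = 5.6077
  dwarf red-fruited: (46 − 32.5)² / 32.5 = 5.6077
  dwarf yellow-fruited: (35 − 32.5)² / 32.5 = 0.1923
χ² = 0.1923 + 5.6077 + 5.6077 + 0.1923 = 11.600

11.600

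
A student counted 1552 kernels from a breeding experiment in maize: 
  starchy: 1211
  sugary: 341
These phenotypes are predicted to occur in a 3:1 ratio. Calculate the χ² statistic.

7.591

Expected counts for N = 1552 under a 3:1 ratio (total parts = 4):
  starchy: 1552 × 3/4 = 1164
  sugary: 1552 × 1/4 = 388
χ² = Σ (O − E)² / E
  starchy: (1211 − 1164)² / 1164 = 1.8978
  sugary: (341 − 388)² / 388 = 5.6933
χ² = 1.8978 + 5.6933 = 7.5911 ≈ 7.591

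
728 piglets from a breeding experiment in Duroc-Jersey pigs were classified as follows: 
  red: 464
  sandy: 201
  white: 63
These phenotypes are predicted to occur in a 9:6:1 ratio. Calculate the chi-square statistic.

Expected counts for N = 728 under a 9:6:1 ratio (total parts = 16):
  red: 728 × 9/16 = 409.5
  sandy: 728 × 6/16 = 273
  white: 728 × 1/16 = 45.5
χ² = Σ (O − E)² / E
  red: (464 − 409.5)² / 409.5 = 7.2534
  sandy: (201 − 273)² / 273 = 18.9890
  white: (63 − 45.5)² / 45.5 = 6.7308
χ² = 7.2534 + 18.9890 + 6.7308 = 32.9732 ≈ 32.973

32.973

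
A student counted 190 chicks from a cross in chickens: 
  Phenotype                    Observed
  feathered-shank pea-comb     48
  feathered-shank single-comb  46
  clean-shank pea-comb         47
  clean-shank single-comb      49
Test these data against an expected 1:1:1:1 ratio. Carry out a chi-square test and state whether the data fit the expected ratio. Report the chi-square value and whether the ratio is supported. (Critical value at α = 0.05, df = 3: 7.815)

0.105; consistent

Expected counts for N = 190 under a 1:1:1:1 ratio (total parts = 4):
  feathered-shank pea-comb: 190 × 1/4 = 47.5
  feathered-shank single-comb: 190 × 1/4 = 47.5
  clean-shank pea-comb: 190 × 1/4 = 47.5
  clean-shank single-comb: 190 × 1/4 = 47.5
χ² = Σ (O − E)² / E
  feathered-shank pea-comb: (48 − 47.5)² / 47.5 = 0.0053
  feathered-shank single-comb: (46 − 47.5)² / 47.5 = 0.0474
  clean-shank pea-comb: (47 − 47.5)² / 47.5 = 0.0053
  clean-shank single-comb: (49 − 47.5)² / 47.5 = 0.0474
χ² = 0.0053 + 0.0474 + 0.0053 + 0.0474 = 0.1054 ≈ 0.105
Degrees of freedom = 4 − 1 = 3; critical value at α = 0.05 is 7.815.
Since 0.105 < 7.815, we fail to reject the null hypothesis — the data are consistent with the 1:1:1:1 ratio.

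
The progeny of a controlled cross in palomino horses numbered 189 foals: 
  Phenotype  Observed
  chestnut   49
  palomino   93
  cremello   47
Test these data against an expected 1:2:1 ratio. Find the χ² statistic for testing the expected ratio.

Under the 1:2:1 hypothesis (Σ ratio = 4, N = 189):
  chestnut: 189 × 1/4 = 47.25
  palomino: 189 × 2/4 = 94.5
  cremello: 189 × 1/4 = 47.25
χ² = Σ (O − E)² / E
  chestnut: (49 − 47.25)² / 47.25 = 0.0648
  palomino: (93 − 94.5)² / 94.5 = 0.0238
  cremello: (47 − 47.25)² / 47.25 = 0.0013
χ² = 0.0648 + 0.0238 + 0.0013 = 0.0899 ≈ 0.090

0.090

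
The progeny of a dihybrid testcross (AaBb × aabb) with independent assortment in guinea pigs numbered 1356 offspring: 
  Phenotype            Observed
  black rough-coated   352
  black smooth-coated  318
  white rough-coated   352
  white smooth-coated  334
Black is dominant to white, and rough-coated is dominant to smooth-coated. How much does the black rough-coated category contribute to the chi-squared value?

0.499

A dihybrid testcross with independent assortment gives a 1:1:1:1 ratio.
Total ratio parts = 4. Expected numbers out of 1356:
  black rough-coated: 1356 × 1/4 = 339
  black smooth-coated: 1356 × 1/4 = 339
  white rough-coated: 1356 × 1/4 = 339
  white smooth-coated: 1356 × 1/4 = 339
Contribution of black rough-coated: (352 − 339)² / 339 = 0.4985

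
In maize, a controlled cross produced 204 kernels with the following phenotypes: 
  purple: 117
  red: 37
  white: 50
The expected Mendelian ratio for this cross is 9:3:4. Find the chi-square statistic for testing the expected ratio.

0.105

Expected counts for N = 204 under a 9:3:4 ratio (total parts = 16):
  purple: 204 × 9/16 = 114.75
  red: 204 × 3/16 = 38.25
  white: 204 × 4/16 = 51
χ² = Σ (O − E)² / E
  purple: (117 − 114.75)² / 114.75 = 0.0441
  red: (37 − 38.25)² / 38.25 = 0.0408
  white: (50 − 51)² / 51 = 0.0196
χ² = 0.0441 + 0.0408 + 0.0196 = 0.1045 ≈ 0.105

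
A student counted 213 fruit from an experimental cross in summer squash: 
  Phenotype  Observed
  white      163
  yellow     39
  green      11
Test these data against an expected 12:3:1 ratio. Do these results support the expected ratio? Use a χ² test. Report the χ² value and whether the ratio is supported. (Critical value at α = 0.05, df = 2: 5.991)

Under the 12:3:1 hypothesis (Σ ratio = 16, N = 213):
  white: 213 × 12/16 = 159.75
  yellow: 213 × 3/16 = 39.9375
  green: 213 × 1/16 = 13.3125
χ² = Σ (O − E)² / E
  white: (163 − 159.75)² / 159.75 = 0.0661
  yellow: (39 − 39.9375)² / 39.9375 = 0.0220
  green: (11 − 13.3125)² / 13.3125 = 0.4017
χ² = 0.0661 + 0.0220 + 0.4017 = 0.4898 ≈ 0.490
Degrees of freedom = 3 − 1 = 2; critical value at α = 0.05 is 5.991.
Since 0.490 < 5.991, we fail to reject the null hypothesis — the data are consistent with the 12:3:1 ratio.

0.490; consistent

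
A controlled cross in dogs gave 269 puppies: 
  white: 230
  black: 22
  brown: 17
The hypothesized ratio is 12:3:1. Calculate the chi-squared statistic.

19.991

Total ratio parts = 16. Expected numbers out of 269:
  white: 269 × 12/16 = 201.75
  black: 269 × 3/16 = 50.4375
  brown: 269 × 1/16 = 16.8125
χ² = Σ (O − E)² / E
  white: (230 − 201.75)² / 201.75 = 3.9557
  black: (22 − 50.4375)² / 50.4375 = 16.0335
  brown: (17 − 16.8125)² / 16.8125 = 0.0021
χ² = 3.9557 + 16.0335 + 0.0021 = 19.9913 ≈ 19.991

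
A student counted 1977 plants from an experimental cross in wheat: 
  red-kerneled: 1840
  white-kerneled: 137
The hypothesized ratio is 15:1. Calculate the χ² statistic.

Under the 15:1 hypothesis (Σ ratio = 16, N = 1977):
  red-kerneled: 1977 × 15/16 = 1853.4375
  white-kerneled: 1977 × 1/16 = 123.5625
χ² = Σ (O − E)² / E
  red-kerneled: (1840 − 1853.4375)² / 1853.4375 = 0.0974
  white-kerneled: (137 − 123.5625)² / 123.5625 = 1.4613
χ² = 0.0974 + 1.4613 = 1.5587 ≈ 1.559

1.559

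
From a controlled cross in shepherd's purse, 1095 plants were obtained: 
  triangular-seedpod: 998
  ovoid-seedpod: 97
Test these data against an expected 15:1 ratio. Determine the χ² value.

Expected counts for N = 1095 under a 15:1 ratio (total parts = 16):
  triangular-seedpod: 1095 × 15/16 = 1026.5625
  ovoid-seedpod: 1095 × 1/16 = 68.4375
χ² = Σ (O − E)² / E
  triangular-seedpod: (998 − 1026.5625)² / 1026.5625 = 0.7947
  ovoid-seedpod: (97 − 68.4375)² / 68.4375 = 11.9206
χ² = 0.7947 + 11.9206 = 12.7153 ≈ 12.715

12.715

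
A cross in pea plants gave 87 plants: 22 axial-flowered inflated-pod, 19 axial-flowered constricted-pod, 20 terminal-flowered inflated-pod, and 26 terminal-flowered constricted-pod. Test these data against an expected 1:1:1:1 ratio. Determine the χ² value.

1.322

Under the 1:1:1:1 hypothesis (Σ ratio = 4, N = 87):
  axial-flowered inflated-pod: 87 × 1/4 = 21.75
  axial-flowered constricted-pod: 87 × 1/4 = 21.75
  terminal-flowered inflated-pod: 87 × 1/4 = 21.75
  terminal-flowered constricted-pod: 87 × 1/4 = 21.75
χ² = Σ (O − E)² / E
  axial-flowered inflated-pod: (22 − 21.75)² / 21.75 = 0.0029
  axial-flowered constricted-pod: (19 − 21.75)² / 21.75 = 0.3477
  terminal-flowered inflated-pod: (20 − 21.75)² / 21.75 = 0.1408
  terminal-flowered constricted-pod: (26 − 21.75)² / 21.75 = 0.8305
χ² = 0.0029 + 0.3477 + 0.1408 + 0.8305 = 1.3219 ≈ 1.322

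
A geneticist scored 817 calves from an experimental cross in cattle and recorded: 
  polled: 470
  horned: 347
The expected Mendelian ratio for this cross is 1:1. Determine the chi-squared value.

18.518

Under the 1:1 hypothesis (Σ ratio = 2, N = 817):
  polled: 817 × 1/2 = 408.5
  horned: 817 × 1/2 = 408.5
χ² = Σ (O − E)² / E
  polled: (470 − 408.5)² / 408.5 = 9.2589
  horned: (347 − 408.5)² / 408.5 = 9.2589
χ² = 9.2589 + 9.2589 = 18.5178 ≈ 18.518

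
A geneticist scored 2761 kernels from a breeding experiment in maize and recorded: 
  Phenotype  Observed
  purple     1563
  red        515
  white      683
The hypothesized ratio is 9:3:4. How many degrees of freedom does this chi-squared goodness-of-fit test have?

A goodness-of-fit test with 3 phenotype classes has df = 3 − 1 = 2.

2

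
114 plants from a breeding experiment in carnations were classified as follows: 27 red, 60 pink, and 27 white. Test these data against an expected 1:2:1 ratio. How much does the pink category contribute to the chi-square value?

0.158

Under the 1:2:1 hypothesis (Σ ratio = 4, N = 114):
  red: 114 × 1/4 = 28.5
  pink: 114 × 2/4 = 57
  white: 114 × 1/4 = 28.5
Contribution of pink: (60 − 57)² / 57 = 0.1579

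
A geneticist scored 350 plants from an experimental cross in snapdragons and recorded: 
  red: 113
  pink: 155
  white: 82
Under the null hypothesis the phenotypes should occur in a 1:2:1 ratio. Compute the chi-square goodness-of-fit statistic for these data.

10.063

Expected counts for N = 350 under a 1:2:1 ratio (total parts = 4):
  red: 350 × 1/4 = 87.5
  pink: 350 × 2/4 = 175
  white: 350 × 1/4 = 87.5
χ² = Σ (O − E)² / E
  red: (113 − 87.5)² / 87.5 = 7.4314
  pink: (155 − 175)² / 175 = 2.2857
  white: (82 − 87.5)² / 87.5 = 0.3457
χ² = 7.4314 + 2.2857 + 0.3457 = 10.0628 ≈ 10.063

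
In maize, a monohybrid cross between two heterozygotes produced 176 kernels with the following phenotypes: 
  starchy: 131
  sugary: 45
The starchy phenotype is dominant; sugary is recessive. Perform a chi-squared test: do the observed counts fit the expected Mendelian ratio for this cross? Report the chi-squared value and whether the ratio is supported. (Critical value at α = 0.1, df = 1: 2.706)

0.030; consistent

For a monohybrid cross between heterozygotes with complete dominance, the expected phenotypic ratio is 3:1.
Total ratio parts = 4. Expected numbers out of 176:
  starchy: 176 × 3/4 = 132
  sugary: 176 × 1/4 = 44
χ² = Σ (O − E)² / E
  starchy: (131 − 132)² / 132 = 0.0076
  sugary: (45 − 44)² / 44 = 0.0227
χ² = 0.0076 + 0.0227 = 0.0303 ≈ 0.030
Degrees of freedom = 2 − 1 = 1; critical value at α = 0.1 is 2.706.
Since 0.030 < 2.706, we fail to reject the null hypothesis — the data are consistent with the 3:1 ratio.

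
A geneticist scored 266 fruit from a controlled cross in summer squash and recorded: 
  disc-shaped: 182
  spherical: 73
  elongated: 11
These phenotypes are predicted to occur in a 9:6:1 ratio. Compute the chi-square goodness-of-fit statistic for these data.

16.082

The 9:6:1 ratio has 16 parts, so with N = 266 the expected counts are:
  disc-shaped: 266 × 9/16 = 149.625
  spherical: 266 × 6/16 = 99.75
  elongated: 266 × 1/16 = 16.625
χ² = Σ (O − E)² / E
  disc-shaped: (182 − 149.625)² / 149.625 = 7.0051
  spherical: (73 − 99.75)² / 99.75 = 7.1736
  elongated: (11 − 16.625)² / 16.625 = 1.9032
χ² = 7.0051 + 7.1736 + 1.9032 = 16.0819 ≈ 16.082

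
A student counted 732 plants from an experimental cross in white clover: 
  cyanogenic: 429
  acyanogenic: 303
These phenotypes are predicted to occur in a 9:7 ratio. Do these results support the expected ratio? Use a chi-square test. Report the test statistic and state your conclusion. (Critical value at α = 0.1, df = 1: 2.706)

1.652; consistent

Expected counts for N = 732 under a 9:7 ratio (total parts = 16):
  cyanogenic: 732 × 9/16 = 411.75
  acyanogenic: 732 × 7/16 = 320.25
χ² = Σ (O − E)² / E
  cyanogenic: (429 − 411.75)² / 411.75 = 0.7227
  acyanogenic: (303 − 320.25)² / 320.25 = 0.9292
χ² = 0.7227 + 0.9292 = 1.6519 ≈ 1.652
Degrees of freedom = 2 − 1 = 1; critical value at α = 0.1 is 2.706.
Since 1.652 < 2.706, we fail to reject the null hypothesis — the data are consistent with the 9:7 ratio.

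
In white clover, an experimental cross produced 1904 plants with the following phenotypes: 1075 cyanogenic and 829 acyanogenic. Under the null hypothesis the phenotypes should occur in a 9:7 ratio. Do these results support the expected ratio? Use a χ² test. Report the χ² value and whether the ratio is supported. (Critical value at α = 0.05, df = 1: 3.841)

0.034; consistent

Under the 9:7 hypothesis (Σ ratio = 16, N = 1904):
  cyanogenic: 1904 × 9/16 = 1071
  acyanogenic: 1904 × 7/16 = 833
χ² = Σ (O − E)² / E
  cyanogenic: (1075 − 1071)² / 1071 = 0.0149
  acyanogenic: (829 − 833)² / 833 = 0.0192
χ² = 0.0149 + 0.0192 = 0.0341 ≈ 0.034
Degrees of freedom = 2 − 1 = 1; critical value at α = 0.05 is 3.841.
Since 0.034 < 3.841, we fail to reject the null hypothesis — the data are consistent with the 9:7 ratio.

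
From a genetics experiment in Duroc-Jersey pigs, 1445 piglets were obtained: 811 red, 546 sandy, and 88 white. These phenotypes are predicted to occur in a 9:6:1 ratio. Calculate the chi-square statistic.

Under the 9:6:1 hypothesis (Σ ratio = 16, N = 1445):
  red: 1445 × 9/16 = 812.8125
  sandy: 1445 × 6/16 = 541.875
  white: 1445 × 1/16 = 90.3125
χ² = Σ (O − E)² / E
  red: (811 − 812.8125)² / 812.8125 = 0.0040
  sandy: (546 − 541.875)² / 541.875 = 0.0314
  white: (88 − 90.3125)² / 90.3125 = 0.0592
χ² = 0.0040 + 0.0314 + 0.0592 = 0.0946 ≈ 0.095

0.095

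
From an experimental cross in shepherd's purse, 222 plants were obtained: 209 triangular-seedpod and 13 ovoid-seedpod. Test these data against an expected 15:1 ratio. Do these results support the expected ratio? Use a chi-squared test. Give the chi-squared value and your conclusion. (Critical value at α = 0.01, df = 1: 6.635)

0.059; consistent

The 15:1 ratio has 16 parts, so with N = 222 the expected counts are:
  triangular-seedpod: 222 × 15/16 = 208.125
  ovoid-seedpod: 222 × 1/16 = 13.875
χ² = Σ (O − E)² / E
  triangular-seedpod: (209 − 208.125)² / 208.125 = 0.0037
  ovoid-seedpod: (13 − 13.875)² / 13.875 = 0.0552
χ² = 0.0037 + 0.0552 = 0.0589 ≈ 0.059
Degrees of freedom = 2 − 1 = 1; critical value at α = 0.01 is 6.635.
Since 0.059 < 6.635, we fail to reject the null hypothesis — the data are consistent with the 15:1 ratio.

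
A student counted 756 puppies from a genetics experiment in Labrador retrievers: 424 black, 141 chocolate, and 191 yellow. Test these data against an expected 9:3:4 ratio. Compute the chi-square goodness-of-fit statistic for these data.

0.029

Under the 9:3:4 hypothesis (Σ ratio = 16, N = 756):
  black: 756 × 9/16 = 425.25
  chocolate: 756 × 3/16 = 141.75
  yellow: 756 × 4/16 = 189
χ² = Σ (O − E)² / E
  black: (424 − 425.25)² / 425.25 = 0.0037
  chocolate: (141 − 141.75)² / 141.75 = 0.0040
  yellow: (191 − 189)² / 189 = 0.0212
χ² = 0.0037 + 0.0040 + 0.0212 = 0.0289 ≈ 0.029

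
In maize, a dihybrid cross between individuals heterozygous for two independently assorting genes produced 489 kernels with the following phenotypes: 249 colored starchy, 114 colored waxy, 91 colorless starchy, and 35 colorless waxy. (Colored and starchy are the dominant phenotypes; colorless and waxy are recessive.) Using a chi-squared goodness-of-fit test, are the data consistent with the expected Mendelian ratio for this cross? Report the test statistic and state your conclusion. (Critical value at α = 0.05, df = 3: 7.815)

8.549; not consistent

A dihybrid F₂ with independent assortment and complete dominance at both loci gives a 9:3:3:1 phenotypic ratio.
Expected counts for N = 489 under a 9:3:3:1 ratio (total parts = 16):
  colored starchy: 489 × 9/16 = 275.0625
  colored waxy: 489 × 3/16 = 91.6875
  colorless starchy: 489 × 3/16 = 91.6875
  colorless waxy: 489 × 1/16 = 30.5625
χ² = Σ (O − E)² / E
  colored starchy: (249 − 275.0625)² / 275.0625 = 2.4695
  colored waxy: (114 − 91.6875)² / 91.6875 = 5.4298
  colorless starchy: (91 − 91.6875)² / 91.6875 = 0.0052
  colorless waxy: (35 − 30.5625)² / 30.5625 = 0.6443
χ² = 2.4695 + 5.4298 + 0.0052 + 0.6443 = 8.5488 ≈ 8.549
Degrees of freedom = 4 − 1 = 3; critical value at α = 0.05 is 7.815.
Since 8.549 > 7.815, we reject the null hypothesis — the data do not fit the 9:3:3:1 ratio.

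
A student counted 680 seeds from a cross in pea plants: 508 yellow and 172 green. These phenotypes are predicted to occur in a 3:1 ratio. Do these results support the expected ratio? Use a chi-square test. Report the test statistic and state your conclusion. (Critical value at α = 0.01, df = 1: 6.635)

The 3:1 ratio has 4 parts, so with N = 680 the expected counts are:
  yellow: 680 × 3/4 = 510
  green: 680 × 1/4 = 170
χ² = Σ (O − E)² / E
  yellow: (508 − 510)² / 510 = 0.0078
  green: (172 − 170)² / 170 = 0.0235
χ² = 0.0078 + 0.0235 = 0.0313 ≈ 0.031
Degrees of freedom = 2 − 1 = 1; critical value at α = 0.01 is 6.635.
Since 0.031 < 6.635, we fail to reject the null hypothesis — the data are consistent with the 3:1 ratio.

0.031; consistent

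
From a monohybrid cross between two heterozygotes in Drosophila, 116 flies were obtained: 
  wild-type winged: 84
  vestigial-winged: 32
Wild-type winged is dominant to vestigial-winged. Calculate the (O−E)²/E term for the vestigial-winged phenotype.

0.310

For a monohybrid cross between heterozygotes with complete dominance, the expected phenotypic ratio is 3:1.
Expected counts for N = 116 under a 3:1 ratio (total parts = 4):
  wild-type winged: 116 × 3/4 = 87
  vestigial-winged: 116 × 1/4 = 29
Contribution of vestigial-winged: (32 − 29)² / 29 = 0.3103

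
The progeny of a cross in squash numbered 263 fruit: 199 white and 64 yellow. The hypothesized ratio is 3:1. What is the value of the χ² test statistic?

0.062

Expected counts for N = 263 under a 3:1 ratio (total parts = 4):
  white: 263 × 3/4 = 197.25
  yellow: 263 × 1/4 = 65.75
χ² = Σ (O − E)² / E
  white: (199 − 197.25)² / 197.25 = 0.0155
  yellow: (64 − 65.75)² / 65.75 = 0.0466
χ² = 0.0155 + 0.0466 = 0.0621 ≈ 0.062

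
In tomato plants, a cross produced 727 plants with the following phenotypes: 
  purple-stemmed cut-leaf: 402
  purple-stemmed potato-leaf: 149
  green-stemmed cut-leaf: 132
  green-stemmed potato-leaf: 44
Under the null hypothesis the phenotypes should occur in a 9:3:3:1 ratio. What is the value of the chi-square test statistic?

Total ratio parts = 16. Expected numbers out of 727:
  purple-stemmed cut-leaf: 727 × 9/16 = 408.9375
  purple-stemmed potato-leaf: 727 × 3/16 = 136.3125
  green-stemmed cut-leaf: 727 × 3/16 = 136.3125
  green-stemmed potato-leaf: 727 × 1/16 = 45.4375
χ² = Σ (O − E)² / E
  purple-stemmed cut-leaf: (402 − 408.9375)² / 408.9375 = 0.1177
  purple-stemmed potato-leaf: (149 − 136.3125)² / 136.3125 = 1.1809
  green-stemmed cut-leaf: (132 − 136.3125)² / 136.3125 = 0.1364
  green-stemmed potato-leaf: (44 − 45.4375)² / 45.4375 = 0.0455
χ² = 0.1177 + 1.1809 + 0.1364 + 0.0455 = 1.4805 ≈ 1.481

1.481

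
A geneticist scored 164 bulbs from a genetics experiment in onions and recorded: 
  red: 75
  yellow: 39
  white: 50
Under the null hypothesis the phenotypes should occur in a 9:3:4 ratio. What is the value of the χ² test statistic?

7.415

Under the 9:3:4 hypothesis (Σ ratio = 16, N = 164):
  red: 164 × 9/16 = 92.25
  yellow: 164 × 3/16 = 30.75
  white: 164 × 4/16 = 41
χ² = Σ (O − E)² / E
  red: (75 − 92.25)² / 92.25 = 3.2256
  yellow: (39 − 30.75)² / 30.75 = 2.2134
  white: (50 − 41)² / 41 = 1.9756
χ² = 3.2256 + 2.2134 + 1.9756 = 7.4146 ≈ 7.415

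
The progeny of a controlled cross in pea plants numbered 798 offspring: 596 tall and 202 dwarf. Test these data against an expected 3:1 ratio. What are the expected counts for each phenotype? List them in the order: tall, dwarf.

Under the 3:1 hypothesis (Σ ratio = 4, N = 798):
  tall: 798 × 3/4 = 598.5
  dwarf: 798 × 1/4 = 199.5

598.5, 199.5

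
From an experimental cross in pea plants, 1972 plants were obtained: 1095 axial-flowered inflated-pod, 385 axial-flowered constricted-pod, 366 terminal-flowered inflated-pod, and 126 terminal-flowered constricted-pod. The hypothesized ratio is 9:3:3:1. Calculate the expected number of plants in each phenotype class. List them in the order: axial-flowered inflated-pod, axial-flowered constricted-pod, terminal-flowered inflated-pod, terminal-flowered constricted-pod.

1109.25, 369.75, 369.75, 123.25

Expected counts for N = 1972 under a 9:3:3:1 ratio (total parts = 16):
  axial-flowered inflated-pod: 1972 × 9/16 = 1109.25
  axial-flowered constricted-pod: 1972 × 3/16 = 369.75
  terminal-flowered inflated-pod: 1972 × 3/16 = 369.75
  terminal-flowered constricted-pod: 1972 × 1/16 = 123.25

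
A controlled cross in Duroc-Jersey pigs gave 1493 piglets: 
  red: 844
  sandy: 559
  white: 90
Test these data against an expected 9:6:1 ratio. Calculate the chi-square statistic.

0.140

Expected counts for N = 1493 under a 9:6:1 ratio (total parts = 16):
  red: 1493 × 9/16 = 839.8125
  sandy: 1493 × 6/16 = 559.875
  white: 1493 × 1/16 = 93.3125
χ² = Σ (O − E)² / E
  red: (844 − 839.8125)² / 839.8125 = 0.0209
  sandy: (559 − 559.875)² / 559.875 = 0.0014
  white: (90 − 93.3125)² / 93.3125 = 0.1176
χ² = 0.0209 + 0.0014 + 0.1176 = 0.1399 ≈ 0.140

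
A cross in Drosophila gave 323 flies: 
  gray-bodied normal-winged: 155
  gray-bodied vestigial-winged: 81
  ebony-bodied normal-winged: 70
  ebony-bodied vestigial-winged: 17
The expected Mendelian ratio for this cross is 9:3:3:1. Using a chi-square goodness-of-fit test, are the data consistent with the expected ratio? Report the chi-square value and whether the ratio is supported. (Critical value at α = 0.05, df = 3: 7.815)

Total ratio parts = 16. Expected numbers out of 323:
  gray-bodied normal-winged: 323 × 9/16 = 181.6875
  gray-bodied vestigial-winged: 323 × 3/16 = 60.5625
  ebony-bodied normal-winged: 323 × 3/16 = 60.5625
  ebony-bodied vestigial-winged: 323 × 1/16 = 20.1875
χ² = Σ (O − E)² / E
  gray-bodied normal-winged: (155 − 181.6875)² / 181.6875 = 3.9200
  gray-bodied vestigial-winged: (81 − 60.5625)² / 60.5625 = 6.8969
  ebony-bodied normal-winged: (70 − 60.5625)² / 60.5625 = 1.4707
  ebony-bodied vestigial-winged: (17 − 20.1875)² / 20.1875 = 0.5033
χ² = 3.9200 + 6.8969 + 1.4707 + 0.5033 = 12.7909 ≈ 12.791
Degrees of freedom = 4 − 1 = 3; critical value at α = 0.05 is 7.815.
Since 12.791 > 7.815, we reject the null hypothesis — the data do not fit the 9:3:3:1 ratio.

12.791; not consistent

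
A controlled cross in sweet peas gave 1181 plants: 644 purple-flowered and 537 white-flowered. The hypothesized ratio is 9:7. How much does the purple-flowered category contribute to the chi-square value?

Under the 9:7 hypothesis (Σ ratio = 16, N = 1181):
  purple-flowered: 1181 × 9/16 = 664.3125
  white-flowered: 1181 × 7/16 = 516.6875
Contribution of purple-flowered: (644 − 664.3125)² / 664.3125 = 0.6211

0.621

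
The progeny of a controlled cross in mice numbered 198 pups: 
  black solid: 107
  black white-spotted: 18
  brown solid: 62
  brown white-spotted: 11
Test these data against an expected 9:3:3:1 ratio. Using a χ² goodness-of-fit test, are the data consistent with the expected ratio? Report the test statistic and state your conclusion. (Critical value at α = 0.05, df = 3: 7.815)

26.844; not consistent

Under the 9:3:3:1 hypothesis (Σ ratio = 16, N = 198):
  black solid: 198 × 9/16 = 111.375
  black white-spotted: 198 × 3/16 = 37.125
  brown solid: 198 × 3/16 = 37.125
  brown white-spotted: 198 × 1/16 = 12.375
χ² = Σ (O − E)² / E
  black solid: (107 − 111.375)² / 111.375 = 0.1719
  black white-spotted: (18 − 37.125)² / 37.125 = 9.8523
  brown solid: (62 − 37.125)² / 37.125 = 16.6671
  brown white-spotted: (11 − 12.375)² / 12.375 = 0.1528
χ² = 0.1719 + 9.8523 + 16.6671 + 0.1528 = 26.8441 ≈ 26.844
Degrees of freedom = 4 − 1 = 3; critical value at α = 0.05 is 7.815.
Since 26.844 > 7.815, we reject the null hypothesis — the data do not fit the 9:3:3:1 ratio.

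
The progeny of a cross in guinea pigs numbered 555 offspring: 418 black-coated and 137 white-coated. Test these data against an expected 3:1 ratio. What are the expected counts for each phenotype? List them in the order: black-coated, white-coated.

Total ratio parts = 4. Expected numbers out of 555:
  black-coated: 555 × 3/4 = 416.25
  white-coated: 555 × 1/4 = 138.75

416.25, 138.75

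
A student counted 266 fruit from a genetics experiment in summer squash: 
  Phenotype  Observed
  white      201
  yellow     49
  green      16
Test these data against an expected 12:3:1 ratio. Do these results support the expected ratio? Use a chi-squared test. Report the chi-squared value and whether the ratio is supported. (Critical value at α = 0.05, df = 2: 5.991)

0.050; consistent

Total ratio parts = 16. Expected numbers out of 266:
  white: 266 × 12/16 = 199.5
  yellow: 266 × 3/16 = 49.875
  green: 266 × 1/16 = 16.625
χ² = Σ (O − E)² / E
  white: (201 − 199.5)² / 199.5 = 0.0113
  yellow: (49 − 49.875)² / 49.875 = 0.0154
  green: (16 − 16.625)² / 16.625 = 0.0235
χ² = 0.0113 + 0.0154 + 0.0235 = 0.0502 ≈ 0.050
Degrees of freedom = 3 − 1 = 2; critical value at α = 0.05 is 5.991.
Since 0.050 < 5.991, we fail to reject the null hypothesis — the data are consistent with the 12:3:1 ratio.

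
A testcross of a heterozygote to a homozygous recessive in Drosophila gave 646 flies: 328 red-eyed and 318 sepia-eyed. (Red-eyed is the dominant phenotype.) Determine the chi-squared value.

A testcross of a heterozygote (Aa × aa) gives a 1:1 phenotypic ratio.
Under the 1:1 hypothesis (Σ ratio = 2, N = 646):
  red-eyed: 646 × 1/2 = 323
  sepia-eyed: 646 × 1/2 = 323
χ² = Σ (O − E)² / E
  red-eyed: (328 − 323)² / 323 = 0.0774
  sepia-eyed: (318 − 323)² / 323 = 0.0774
χ² = 0.0774 + 0.0774 = 0.1548 ≈ 0.155

0.155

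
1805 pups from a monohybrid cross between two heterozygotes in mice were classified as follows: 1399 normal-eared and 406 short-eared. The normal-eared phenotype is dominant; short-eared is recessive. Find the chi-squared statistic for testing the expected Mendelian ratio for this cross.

6.050

For a monohybrid cross between heterozygotes with complete dominance, the expected phenotypic ratio is 3:1.
Total ratio parts = 4. Expected numbers out of 1805:
  normal-eared: 1805 × 3/4 = 1353.75
  short-eared: 1805 × 1/4 = 451.25
χ² = Σ (O − E)² / E
  normal-eared: (1399 − 1353.75)² / 1353.75 = 1.5125
  short-eared: (406 − 451.25)² / 451.25 = 4.5375
χ² = 1.5125 + 4.5375 = 6.050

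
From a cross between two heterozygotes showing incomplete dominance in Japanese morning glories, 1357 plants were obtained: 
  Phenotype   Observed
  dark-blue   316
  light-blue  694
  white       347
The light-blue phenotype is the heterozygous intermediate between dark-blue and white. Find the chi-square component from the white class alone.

0.177

With incomplete dominance, a heterozygote × heterozygote cross gives a 1:2:1 phenotypic ratio.
Expected counts for N = 1357 under a 1:2:1 ratio (total parts = 4):
  dark-blue: 1357 × 1/4 = 339.25
  light-blue: 1357 × 2/4 = 678.5
  white: 1357 × 1/4 = 339.25
Contribution of white: (347 − 339.25)² / 339.25 = 0.1770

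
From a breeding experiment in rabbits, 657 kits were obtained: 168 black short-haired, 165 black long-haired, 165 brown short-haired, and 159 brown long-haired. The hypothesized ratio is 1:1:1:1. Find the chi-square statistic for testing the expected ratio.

Expected counts for N = 657 under a 1:1:1:1 ratio (total parts = 4):
  black short-haired: 657 × 1/4 = 164.25
  black long-haired: 657 × 1/4 = 164.25
  brown short-haired: 657 × 1/4 = 164.25
  brown long-haired: 657 × 1/4 = 164.25
χ² = Σ (O − E)² / E
  black short-haired: (168 − 164.25)² / 164.25 = 0.0856
  black long-haired: (165 − 164.25)² / 164.25 = 0.0034
  brown short-haired: (165 − 164.25)² / 164.25 = 0.0034
  brown long-haired: (159 − 164.25)² / 164.25 = 0.1678
χ² = 0.0856 + 0.0034 + 0.0034 + 0.1678 = 0.2602 ≈ 0.260

0.260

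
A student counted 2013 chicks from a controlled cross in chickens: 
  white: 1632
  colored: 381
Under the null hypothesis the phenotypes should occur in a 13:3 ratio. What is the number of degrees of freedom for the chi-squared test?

A goodness-of-fit test with 2 phenotype classes has df = 2 − 1 = 1.

1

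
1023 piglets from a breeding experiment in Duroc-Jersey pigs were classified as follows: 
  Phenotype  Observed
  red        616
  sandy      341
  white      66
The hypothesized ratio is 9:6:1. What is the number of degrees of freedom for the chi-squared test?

A goodness-of-fit test with 3 phenotype classes has df = 3 − 1 = 2.

2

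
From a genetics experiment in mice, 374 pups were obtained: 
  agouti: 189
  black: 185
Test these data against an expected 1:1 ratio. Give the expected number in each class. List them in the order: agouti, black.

187, 187

Total ratio parts = 2. Expected numbers out of 374:
  agouti: 374 × 1/2 = 187
  black: 374 × 1/2 = 187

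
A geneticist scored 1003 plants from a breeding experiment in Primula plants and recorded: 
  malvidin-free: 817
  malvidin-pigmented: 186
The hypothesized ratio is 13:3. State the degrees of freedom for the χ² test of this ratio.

A goodness-of-fit test with 2 phenotype classes has df = 2 − 1 = 1.

1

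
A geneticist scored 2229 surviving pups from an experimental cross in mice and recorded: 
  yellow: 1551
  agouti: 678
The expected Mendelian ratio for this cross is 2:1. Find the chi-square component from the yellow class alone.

2.843

The 2:1 ratio has 3 parts, so with N = 2229 the expected counts are:
  yellow: 2229 × 2/3 = 1486
  agouti: 2229 × 1/3 = 743
Contribution of yellow: (1551 − 1486)² / 1486 = 2.8432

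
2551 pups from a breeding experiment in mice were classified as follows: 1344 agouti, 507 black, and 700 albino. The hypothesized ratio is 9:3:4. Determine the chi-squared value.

Under the 9:3:4 hypothesis (Σ ratio = 16, N = 2551):
  agouti: 2551 × 9/16 = 1434.9375
  black: 2551 × 3/16 = 478.3125
  albino: 2551 × 4/16 = 637.75
χ² = Σ (O − E)² / E
  agouti: (1344 − 1434.9375)² / 1434.9375 = 5.7631
  black: (507 − 478.3125)² / 478.3125 = 1.7206
  albino: (700 − 637.75)² / 637.75 = 6.0761
χ² = 5.7631 + 1.7206 + 6.0761 = 13.5598 ≈ 13.560

13.560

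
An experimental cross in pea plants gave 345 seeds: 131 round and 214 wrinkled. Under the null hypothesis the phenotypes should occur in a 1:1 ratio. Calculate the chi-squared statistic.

19.968

Expected counts for N = 345 under a 1:1 ratio (total parts = 2):
  round: 345 × 1/2 = 172.5
  wrinkled: 345 × 1/2 = 172.5
χ² = Σ (O − E)² / E
  round: (131 − 172.5)² / 172.5 = 9.9841
  wrinkled: (214 − 172.5)² / 172.5 = 9.9841
χ² = 9.9841 + 9.9841 = 19.9682 ≈ 19.968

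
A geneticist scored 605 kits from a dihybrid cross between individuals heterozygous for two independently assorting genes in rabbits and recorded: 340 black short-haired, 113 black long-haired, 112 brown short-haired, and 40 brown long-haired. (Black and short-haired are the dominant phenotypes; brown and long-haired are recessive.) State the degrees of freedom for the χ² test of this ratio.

3

A dihybrid F₂ with independent assortment and complete dominance at both loci gives a 9:3:3:1 phenotypic ratio.
A goodness-of-fit test with 4 phenotype classes has df = 4 − 1 = 3.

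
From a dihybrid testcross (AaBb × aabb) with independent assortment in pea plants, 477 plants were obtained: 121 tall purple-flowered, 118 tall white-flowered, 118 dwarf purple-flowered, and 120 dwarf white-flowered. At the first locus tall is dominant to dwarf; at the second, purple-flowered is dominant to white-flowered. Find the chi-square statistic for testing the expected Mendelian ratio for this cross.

A dihybrid testcross with independent assortment gives a 1:1:1:1 ratio.
The 1:1:1:1 ratio has 4 parts, so with N = 477 the expected counts are:
  tall purple-flowered: 477 × 1/4 = 119.25
  tall white-flowered: 477 × 1/4 = 119.25
  dwarf purple-flowered: 477 × 1/4 = 119.25
  dwarf white-flowered: 477 × 1/4 = 119.25
χ² = Σ (O − E)² / E
  tall purple-flowered: (121 − 119.25)² / 119.25 = 0.0257
  tall white-flowered: (118 − 119.25)² / 119.25 = 0.0131
  dwarf purple-flowered: (118 − 119.25)² / 119.25 = 0.0131
  dwarf white-flowered: (120 − 119.25)² / 119.25 = 0.0047
χ² = 0.0257 + 0.0131 + 0.0131 + 0.0047 = 0.0566 ≈ 0.057

0.057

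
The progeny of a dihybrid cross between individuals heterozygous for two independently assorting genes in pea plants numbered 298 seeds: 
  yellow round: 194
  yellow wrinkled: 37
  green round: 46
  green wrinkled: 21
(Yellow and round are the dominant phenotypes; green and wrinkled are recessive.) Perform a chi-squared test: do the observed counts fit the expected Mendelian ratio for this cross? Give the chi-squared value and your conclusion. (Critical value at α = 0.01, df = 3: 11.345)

A dihybrid F₂ with independent assortment and complete dominance at both loci gives a 9:3:3:1 phenotypic ratio.
Expected counts for N = 298 under a 9:3:3:1 ratio (total parts = 16):
  yellow round: 298 × 9/16 = 167.625
  yellow wrinkled: 298 × 3/16 = 55.875
  green round: 298 × 3/16 = 55.875
  green wrinkled: 298 × 1/16 = 18.625
χ² = Σ (O − E)² / E
  yellow round: (194 − 167.625)² / 167.625 = 4.1500
  yellow wrinkled: (37 − 55.875)² / 55.875 = 6.3761
  green round: (46 − 55.875)² / 55.875 = 1.7452
  green wrinkled: (21 − 18.625)² / 18.625 = 0.3029
χ² = 4.1500 + 6.3761 + 1.7452 + 0.3029 = 12.5742 ≈ 12.574
Degrees of freedom = 4 − 1 = 3; critical value at α = 0.01 is 11.345.
Since 12.574 > 11.345, we reject the null hypothesis — the data do not fit the 9:3:3:1 ratio.

12.574; not consistent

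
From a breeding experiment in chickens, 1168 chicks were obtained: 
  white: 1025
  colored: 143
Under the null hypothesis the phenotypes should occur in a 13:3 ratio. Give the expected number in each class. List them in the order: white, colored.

949, 219

The 13:3 ratio has 16 parts, so with N = 1168 the expected counts are:
  white: 1168 × 13/16 = 949
  colored: 1168 × 3/16 = 219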